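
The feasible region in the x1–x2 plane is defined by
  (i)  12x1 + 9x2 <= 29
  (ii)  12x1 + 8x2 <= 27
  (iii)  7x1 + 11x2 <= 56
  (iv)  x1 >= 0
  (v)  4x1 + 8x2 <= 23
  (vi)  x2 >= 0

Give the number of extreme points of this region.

The feasible vertices (each the meet of two boundaries and inside every other half-plane) are:
  (11/12, 2)
  (5/12, 8/3)
  (9/4, 0)
  (0, 23/8)
  (0, 0)

5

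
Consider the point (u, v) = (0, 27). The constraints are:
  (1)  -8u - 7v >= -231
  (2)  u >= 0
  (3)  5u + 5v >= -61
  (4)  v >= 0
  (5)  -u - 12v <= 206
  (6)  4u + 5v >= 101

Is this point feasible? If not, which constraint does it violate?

(1): -189 ≥ -231 ✓
(2): 0 ≥ 0 ✓
(3): 135 ≥ -61 ✓
(4): 27 ≥ 0 ✓
(5): -324 ≤ 206 ✓
(6): 135 ≥ 101 ✓

feasible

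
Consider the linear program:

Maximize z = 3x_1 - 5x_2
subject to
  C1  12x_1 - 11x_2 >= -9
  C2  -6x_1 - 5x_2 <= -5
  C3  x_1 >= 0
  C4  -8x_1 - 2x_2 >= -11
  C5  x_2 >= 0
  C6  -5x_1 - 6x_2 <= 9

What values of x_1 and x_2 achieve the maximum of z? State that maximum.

x_1 = 11/8, x_2 = 0, maximum z = 33/8

Corner points and z = 3x_1 - 5x_2:
  (5/63, 19/21) → z = -30/7
  (103/112, 51/28) → z = -711/112
  (5/6, 0) → z = 5/2
  (11/8, 0) → z = 33/8

The optimum lies where -8x_1 - 2x_2 = -11 and x_2 = 0.
Solving simultaneously gives x_1 = 11/8, x_2 = 0.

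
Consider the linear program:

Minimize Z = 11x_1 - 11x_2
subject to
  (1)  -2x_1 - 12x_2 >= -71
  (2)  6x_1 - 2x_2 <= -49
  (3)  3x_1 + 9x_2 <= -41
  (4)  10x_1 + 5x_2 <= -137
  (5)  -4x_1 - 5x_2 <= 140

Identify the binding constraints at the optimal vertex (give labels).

Corner points and Z = 11x_1 - 11x_2:
  (-519/50, -166/25) → Z = -2057/50
  (-525/38, -322/19) → Z = 1309/38
  (-1028/75, 1/75) → Z = -3773/25
  (-1055/21, 256/21) → Z = -4807/7

The minimum is at (-1055/21, 256/21). Substituting into each constraint, equality holds for (3) and (5); the remaining constraints have slack.

(3) and (5)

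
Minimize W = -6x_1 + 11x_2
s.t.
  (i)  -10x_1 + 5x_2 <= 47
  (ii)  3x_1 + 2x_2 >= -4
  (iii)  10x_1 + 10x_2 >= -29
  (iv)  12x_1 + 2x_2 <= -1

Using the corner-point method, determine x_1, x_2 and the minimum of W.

Corner points and W = -6x_1 + 11x_2:
  (-114/35, 101/35) → W = 359/7
  (-99/80, 277/40) → W = 418/5
  (1/3, -5/2) → W = -59/2

The binding constraints are 3x_1 + 2x_2 = -4 and 12x_1 + 2x_2 = -1.
Solving simultaneously gives x_1 = 1/3, x_2 = -5/2.

x_1 = 1/3, x_2 = -5/2, minimum W = -59/2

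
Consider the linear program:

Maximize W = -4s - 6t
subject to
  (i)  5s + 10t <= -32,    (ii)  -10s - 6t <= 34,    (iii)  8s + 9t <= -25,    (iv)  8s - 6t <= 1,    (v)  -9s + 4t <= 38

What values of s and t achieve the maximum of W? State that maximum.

s = -11/6, t = -47/18, maximum W = 23

The binding constraints are -10s - 6t = 34 and 8s - 6t = 1.
Solving simultaneously gives s = -11/6, t = -47/18.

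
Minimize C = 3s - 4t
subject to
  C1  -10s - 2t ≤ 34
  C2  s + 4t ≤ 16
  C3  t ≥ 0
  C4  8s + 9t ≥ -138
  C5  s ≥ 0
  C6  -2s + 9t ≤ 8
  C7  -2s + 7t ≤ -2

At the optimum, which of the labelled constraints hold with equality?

C3 and C7

Extreme points and C = 3s - 4t:
  (16, 0) → C = 48
  (8, 2) → C = 16
  (1, 0) → C = 3

The minimum is at (1, 0). Substituting into each constraint, equality holds for C3 and C7; the remaining constraints have slack.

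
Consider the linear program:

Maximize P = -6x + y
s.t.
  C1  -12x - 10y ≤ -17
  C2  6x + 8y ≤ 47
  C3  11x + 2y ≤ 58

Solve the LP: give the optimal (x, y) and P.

Feasible corners and P = -6x + y:
  (-167/18, 77/6) → P = 137/2
  (273/43, -509/86) → P = -3785/86
  (185/38, 169/76) → P = -2051/76

x = -167/18, y = 77/6, maximum P = 137/2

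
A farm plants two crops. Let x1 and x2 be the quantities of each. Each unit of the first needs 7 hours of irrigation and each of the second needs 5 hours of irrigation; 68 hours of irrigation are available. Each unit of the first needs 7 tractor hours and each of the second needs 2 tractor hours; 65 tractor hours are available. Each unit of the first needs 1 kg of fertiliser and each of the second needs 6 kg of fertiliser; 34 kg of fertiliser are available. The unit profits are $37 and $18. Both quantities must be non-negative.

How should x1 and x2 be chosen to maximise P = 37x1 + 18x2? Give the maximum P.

Feasible corners and P = 37x1 + 18x2:
  (0, 0) → P = 0
  (0, 17/3) → P = 102
  (65/7, 0) → P = 2405/7
  (9, 1) → P = 351
  (238/37, 170/37) → P = 11866/37

The binding constraints are 7x1 + 5x2 = 68 and 7x1 + 2x2 = 65.
Solving simultaneously gives x1 = 9, x2 = 1.

x1 = 9, x2 = 1, maximum P = 351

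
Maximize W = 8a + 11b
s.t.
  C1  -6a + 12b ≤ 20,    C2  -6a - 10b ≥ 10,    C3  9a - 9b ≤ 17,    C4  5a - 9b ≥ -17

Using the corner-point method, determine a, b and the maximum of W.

a = 5/9, b = -4/3, maximum W = -92/9

Vertices and W = 8a + 11b:
  (-80/33, 5/11) → W = -475/33
  (-4, -1/3) → W = -107/3
  (5/9, -4/3) → W = -92/9
The feasible region is unbounded (it extends along (-1, -1), (-9, -5)), but W strictly decreases along every unbounded feasible direction, so there is no improving ray and the maximum is attained at a vertex.

At the optimal vertex, -6a - 10b = 10 and 9a - 9b = 17.
Solving simultaneously gives a = 5/9, b = -4/3.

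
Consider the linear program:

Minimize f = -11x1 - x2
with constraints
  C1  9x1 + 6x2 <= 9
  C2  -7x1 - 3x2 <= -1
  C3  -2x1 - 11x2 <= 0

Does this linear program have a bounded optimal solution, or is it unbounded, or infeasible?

Corner points and f = -11x1 - x2:
  (-7/5, 18/5) → f = 59/5
  (33/29, -6/29) → f = -357/29
  (11/71, -2/71) → f = -119/71
The feasible region has finitely many vertices and no improving ray; the minimum is -357/29 at (33/29, -6/29).

bounded optimum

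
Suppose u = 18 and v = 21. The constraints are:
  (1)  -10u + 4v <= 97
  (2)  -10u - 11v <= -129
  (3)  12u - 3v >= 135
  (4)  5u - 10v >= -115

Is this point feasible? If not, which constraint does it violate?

not feasible — violates (4)

Constraint (4): 5u - 10v = -120, which is not ≥ -115. All other constraints are satisfied.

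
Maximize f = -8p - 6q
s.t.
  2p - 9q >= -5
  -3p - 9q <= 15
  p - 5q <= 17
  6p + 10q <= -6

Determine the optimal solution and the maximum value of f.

p = -4, q = -1/3, maximum f = 34

At the optimal vertex, 2p - 9q = -5 and -3p - 9q = 15.
Solving simultaneously gives p = -4, q = -1/3.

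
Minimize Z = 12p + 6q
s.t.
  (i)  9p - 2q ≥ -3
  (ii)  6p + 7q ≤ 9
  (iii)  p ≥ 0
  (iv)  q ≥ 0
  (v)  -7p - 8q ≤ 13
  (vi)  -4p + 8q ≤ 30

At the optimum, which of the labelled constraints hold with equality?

Extreme points and Z = 12p + 6q:
  (0, 9/7) → Z = 54/7
  (3/2, 0) → Z = 18
  (0, 0) → Z = 0

The minimum is at (0, 0). Substituting into each constraint, equality holds for (iii) and (iv); the remaining constraints have slack.

(iii) and (iv)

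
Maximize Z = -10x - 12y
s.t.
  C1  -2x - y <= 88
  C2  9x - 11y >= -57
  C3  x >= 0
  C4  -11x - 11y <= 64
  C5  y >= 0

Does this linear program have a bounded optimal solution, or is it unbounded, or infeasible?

bounded optimum

Corner points and Z = -10x - 12y:
  (0, 57/11) → Z = -684/11
  (0, 0) → Z = 0
The feasible region has finitely many vertices and no improving ray; the maximum is 0 at (0, 0).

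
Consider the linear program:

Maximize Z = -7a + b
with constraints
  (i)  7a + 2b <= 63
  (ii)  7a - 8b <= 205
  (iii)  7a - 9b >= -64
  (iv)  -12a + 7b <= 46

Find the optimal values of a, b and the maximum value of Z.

Extreme points and Z = -7a + b:
  (457/35, -71/5) → Z = -528/5
  (439/77, 127/11) → Z = -312/11
  (-1803/47, -2782/47) → Z = 9839/47
  (34/59, 446/59) → Z = 208/59

The binding constraints are 7a - 8b = 205 and -12a + 7b = 46.
Solving simultaneously gives a = -1803/47, b = -2782/47.

a = -1803/47, b = -2782/47, maximum Z = 9839/47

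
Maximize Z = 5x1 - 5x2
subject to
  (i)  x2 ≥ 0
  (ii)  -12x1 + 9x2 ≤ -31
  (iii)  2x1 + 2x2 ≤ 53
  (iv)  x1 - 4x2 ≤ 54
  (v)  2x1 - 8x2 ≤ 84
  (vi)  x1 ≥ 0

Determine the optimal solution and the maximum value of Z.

Extreme points and Z = 5x1 - 5x2:
  (31/12, 0) → Z = 155/12
  (53/2, 0) → Z = 265/2
  (77/6, 41/3) → Z = -25/6

x1 = 53/2, x2 = 0, maximum Z = 265/2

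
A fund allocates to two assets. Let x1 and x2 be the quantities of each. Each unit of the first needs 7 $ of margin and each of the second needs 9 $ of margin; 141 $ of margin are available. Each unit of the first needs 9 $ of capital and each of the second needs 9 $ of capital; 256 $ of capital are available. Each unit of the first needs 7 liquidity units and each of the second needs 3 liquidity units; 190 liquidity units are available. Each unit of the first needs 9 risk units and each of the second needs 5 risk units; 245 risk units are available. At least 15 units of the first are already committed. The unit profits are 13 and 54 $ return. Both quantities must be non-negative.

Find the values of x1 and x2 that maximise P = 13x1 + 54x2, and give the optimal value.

x1 = 15, x2 = 4, maximum P = 411

Vertices and P = 13x1 + 54x2:
  (141/7, 0) → P = 1833/7
  (15, 0) → P = 195
  (15, 4) → P = 411

The binding constraints are 7x1 + 9x2 = 141 and x1 = 15.
Solving simultaneously gives x1 = 15, x2 = 4.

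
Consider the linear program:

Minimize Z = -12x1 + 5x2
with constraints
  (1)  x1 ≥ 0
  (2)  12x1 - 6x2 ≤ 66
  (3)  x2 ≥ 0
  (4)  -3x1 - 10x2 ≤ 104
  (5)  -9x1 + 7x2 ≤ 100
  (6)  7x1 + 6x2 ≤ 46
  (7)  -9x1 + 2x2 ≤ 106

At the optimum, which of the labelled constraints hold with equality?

(2) and (6)

Vertices and Z = -12x1 + 5x2:
  (0, 0) → Z = 0
  (0, 23/3) → Z = 115/3
  (11/2, 0) → Z = -66
  (112/19, 15/19) → Z = -1269/19

The minimum is at (112/19, 15/19). Substituting into each constraint, equality holds for (2) and (6); the remaining constraints have slack.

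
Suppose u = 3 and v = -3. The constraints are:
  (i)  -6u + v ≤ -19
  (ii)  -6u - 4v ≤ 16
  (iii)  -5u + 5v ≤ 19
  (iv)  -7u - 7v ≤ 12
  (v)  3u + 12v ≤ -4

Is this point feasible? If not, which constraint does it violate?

feasible

(i): -21 ≤ -19 ✓
(ii): -6 ≤ 16 ✓
(iii): -30 ≤ 19 ✓
(iv): 0 ≤ 12 ✓
(v): -27 ≤ -4 ✓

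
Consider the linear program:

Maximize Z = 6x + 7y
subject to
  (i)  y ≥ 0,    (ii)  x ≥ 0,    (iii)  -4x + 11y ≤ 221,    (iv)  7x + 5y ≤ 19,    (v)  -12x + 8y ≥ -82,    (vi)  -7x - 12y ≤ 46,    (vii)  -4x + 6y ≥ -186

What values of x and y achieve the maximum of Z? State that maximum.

At the optimal vertex, x = 0 and 7x + 5y = 19.
Solving simultaneously gives x = 0, y = 19/5.

x = 0, y = 19/5, maximum Z = 133/5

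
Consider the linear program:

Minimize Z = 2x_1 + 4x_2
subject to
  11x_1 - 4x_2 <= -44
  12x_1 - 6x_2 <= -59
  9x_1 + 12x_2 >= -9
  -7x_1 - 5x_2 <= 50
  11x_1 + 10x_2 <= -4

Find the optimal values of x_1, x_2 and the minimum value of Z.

x_1 = -127/33, x_2 = 47/22, minimum Z = 28/33

Vertices and Z = 2x_1 + 4x_2:
  (-127/33, 47/22) → Z = 28/33
  (-307/93, 601/186) → Z = 196/31
  (-185/13, 129/13) → Z = 146/13
  (-32, 174/5) → Z = 376/5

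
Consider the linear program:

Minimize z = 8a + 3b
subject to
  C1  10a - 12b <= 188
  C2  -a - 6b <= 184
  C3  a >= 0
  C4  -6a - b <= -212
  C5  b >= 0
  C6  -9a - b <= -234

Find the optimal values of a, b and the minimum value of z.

a = 1366/41, b = 496/41, minimum z = 12416/41

The feasible region is unbounded (it extends along (0, 1), (6, 5)), but z strictly increases along every unbounded feasible direction, so there is no improving ray and the minimum is attained at a vertex.

At the optimal vertex, 10a - 12b = 188 and -6a - b = -212.
Solving simultaneously gives a = 1366/41, b = 496/41.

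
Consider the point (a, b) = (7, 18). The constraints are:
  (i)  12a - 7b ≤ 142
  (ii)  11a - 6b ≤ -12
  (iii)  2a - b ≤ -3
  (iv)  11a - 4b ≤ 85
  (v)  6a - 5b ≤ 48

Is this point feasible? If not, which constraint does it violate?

(i): -42 ≤ 142 ✓
(ii): -31 ≤ -12 ✓
(iii): -4 ≤ -3 ✓
(iv): 5 ≤ 85 ✓
(v): -48 ≤ 48 ✓

feasible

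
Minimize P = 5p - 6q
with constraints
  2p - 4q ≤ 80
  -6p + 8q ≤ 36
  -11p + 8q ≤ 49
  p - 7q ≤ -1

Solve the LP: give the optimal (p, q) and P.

p = -13/5, q = 51/20, minimum P = -283/10

Corner points and P = 5p - 6q:
  (282/5, 41/5) → P = 1164/5
  (-13/5, 51/20) → P = -283/10
  (-335/69, -38/69) → P = -1447/69
The feasible region is unbounded (it extends along (2, 1), (4, 3)), but P strictly increases along every unbounded feasible direction, so there is no improving ray and the minimum is attained at a vertex.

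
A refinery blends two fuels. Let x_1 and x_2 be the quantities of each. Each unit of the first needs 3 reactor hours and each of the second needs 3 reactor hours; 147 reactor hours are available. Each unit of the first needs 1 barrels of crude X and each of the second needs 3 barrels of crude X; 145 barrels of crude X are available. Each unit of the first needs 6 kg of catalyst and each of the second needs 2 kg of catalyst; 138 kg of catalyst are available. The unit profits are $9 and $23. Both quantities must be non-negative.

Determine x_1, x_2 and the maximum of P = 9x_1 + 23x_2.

Vertices and P = 9x_1 + 23x_2:
  (0, 0) → P = 0
  (0, 145/3) → P = 3335/3
  (23, 0) → P = 207
  (1, 48) → P = 1113
  (10, 39) → P = 987

x_1 = 1, x_2 = 48, maximum P = 1113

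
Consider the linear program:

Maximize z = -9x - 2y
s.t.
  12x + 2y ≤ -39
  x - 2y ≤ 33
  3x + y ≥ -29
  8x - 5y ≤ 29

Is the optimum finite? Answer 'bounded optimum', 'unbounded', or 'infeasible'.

unbounded

From the feasible point (-137/76, -165/19), moving in the direction (-1, 3) keeps every constraint satisfied while z increases without bound.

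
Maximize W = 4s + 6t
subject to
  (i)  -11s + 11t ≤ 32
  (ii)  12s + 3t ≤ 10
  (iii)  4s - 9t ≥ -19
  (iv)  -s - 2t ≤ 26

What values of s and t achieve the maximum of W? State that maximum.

Feasible corners and W = 4s + 6t:
  (-79/55, 81/55) → W = 34/11
  (-350/33, -254/33) → W = -2924/33
  (11/40, 67/30) → W = 29/2
  (14/3, -46/3) → W = -220/3

s = 11/40, t = 67/30, maximum W = 29/2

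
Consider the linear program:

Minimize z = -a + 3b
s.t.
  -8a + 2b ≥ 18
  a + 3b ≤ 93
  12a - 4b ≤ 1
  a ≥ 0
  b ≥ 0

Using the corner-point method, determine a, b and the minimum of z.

Feasible corners and z = -a + 3b:
  (66/13, 381/13) → z = 1077/13
  (0, 9) → z = 27
  (0, 31) → z = 93

The optimum lies where -8a + 2b = 18 and a = 0.
Solving simultaneously gives a = 0, b = 9.

a = 0, b = 9, minimum z = 27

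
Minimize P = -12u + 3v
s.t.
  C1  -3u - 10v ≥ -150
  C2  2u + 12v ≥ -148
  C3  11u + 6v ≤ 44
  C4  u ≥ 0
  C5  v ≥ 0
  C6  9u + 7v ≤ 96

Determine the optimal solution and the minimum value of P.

u = 4, v = 0, minimum P = -48

At the optimal vertex, 11u + 6v = 44 and v = 0.
Solving simultaneously gives u = 4, v = 0.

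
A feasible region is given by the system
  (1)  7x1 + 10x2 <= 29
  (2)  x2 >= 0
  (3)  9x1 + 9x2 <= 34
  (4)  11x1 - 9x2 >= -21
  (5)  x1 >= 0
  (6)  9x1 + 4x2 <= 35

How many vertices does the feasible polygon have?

The feasible vertices (each the meet of two boundaries and inside every other half-plane) are:
  (79/27, 23/27)
  (51/173, 466/173)
  (34/9, 0)
  (0, 0)
  (0, 7/3)

5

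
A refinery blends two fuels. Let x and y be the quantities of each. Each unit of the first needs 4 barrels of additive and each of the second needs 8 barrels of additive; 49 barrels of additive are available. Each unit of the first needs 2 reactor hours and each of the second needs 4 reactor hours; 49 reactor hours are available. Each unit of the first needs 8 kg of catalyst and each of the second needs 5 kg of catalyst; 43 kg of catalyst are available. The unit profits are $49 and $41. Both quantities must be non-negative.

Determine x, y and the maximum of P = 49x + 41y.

x = 9/4, y = 5, maximum P = 1261/4

Vertices and P = 49x + 41y:
  (0, 0) → P = 0
  (0, 49/8) → P = 2009/8
  (43/8, 0) → P = 2107/8
  (9/4, 5) → P = 1261/4

At the optimal vertex, 4x + 8y = 49 and 8x + 5y = 43.
Solving simultaneously gives x = 9/4, y = 5.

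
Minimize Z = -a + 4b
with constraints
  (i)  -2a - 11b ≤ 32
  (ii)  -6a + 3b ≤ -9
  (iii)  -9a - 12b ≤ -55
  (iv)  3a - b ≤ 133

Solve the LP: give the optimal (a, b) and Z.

Feasible corners and Z = -a + 4b:
  (989/75, -398/75) → Z = -2581/75
  (1431/35, -362/35) → Z = -2879/35
  (91/33, 83/33) → Z = 241/33
  (130, 257) → Z = 898

a = 1431/35, b = -362/35, minimum Z = -2879/35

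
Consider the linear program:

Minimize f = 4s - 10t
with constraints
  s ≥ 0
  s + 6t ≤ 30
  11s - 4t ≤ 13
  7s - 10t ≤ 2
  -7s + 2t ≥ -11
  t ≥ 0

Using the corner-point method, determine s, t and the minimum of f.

s = 0, t = 5, minimum f = -50

The binding constraints are s = 0 and s + 6t = 30.
Solving simultaneously gives s = 0, t = 5.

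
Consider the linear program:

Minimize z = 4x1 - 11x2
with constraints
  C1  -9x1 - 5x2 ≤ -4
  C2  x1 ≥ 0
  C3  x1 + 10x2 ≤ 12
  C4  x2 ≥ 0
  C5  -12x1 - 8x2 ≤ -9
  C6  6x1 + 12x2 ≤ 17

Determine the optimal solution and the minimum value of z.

Extreme points and z = 4x1 - 11x2:
  (0, 6/5) → z = -66/5
  (0, 9/8) → z = -99/8
  (13/24, 55/48) → z = -167/16
  (3/4, 0) → z = 3
  (17/6, 0) → z = 34/3

x1 = 0, x2 = 6/5, minimum z = -66/5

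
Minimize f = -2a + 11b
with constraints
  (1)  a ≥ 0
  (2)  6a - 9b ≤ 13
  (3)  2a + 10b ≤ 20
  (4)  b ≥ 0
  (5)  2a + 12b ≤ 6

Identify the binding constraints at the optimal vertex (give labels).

(2) and (4)

Corner points and f = -2a + 11b:
  (0, 0) → f = 0
  (0, 1/2) → f = 11/2
  (13/6, 0) → f = -13/3
  (7/3, 1/9) → f = -31/9

The minimum is at (13/6, 0). Substituting into each constraint, equality holds for (2) and (4); the remaining constraints have slack.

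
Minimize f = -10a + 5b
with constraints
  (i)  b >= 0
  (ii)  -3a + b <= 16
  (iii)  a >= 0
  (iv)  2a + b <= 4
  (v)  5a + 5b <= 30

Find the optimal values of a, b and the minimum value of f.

Extreme points and f = -10a + 5b:
  (0, 0) → f = 0
  (2, 0) → f = -20
  (0, 4) → f = 20

a = 2, b = 0, minimum f = -20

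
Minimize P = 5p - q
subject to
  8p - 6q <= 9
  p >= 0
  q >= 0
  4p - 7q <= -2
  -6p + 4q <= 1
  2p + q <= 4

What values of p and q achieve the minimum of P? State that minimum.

Extreme points and P = 5p - q:
  (1/26, 4/13) → P = -3/26
  (13/9, 10/9) → P = 55/9
  (15/14, 13/7) → P = 7/2

The binding constraints are 4p - 7q = -2 and -6p + 4q = 1.
Solving simultaneously gives p = 1/26, q = 4/13.

p = 1/26, q = 4/13, minimum P = -3/26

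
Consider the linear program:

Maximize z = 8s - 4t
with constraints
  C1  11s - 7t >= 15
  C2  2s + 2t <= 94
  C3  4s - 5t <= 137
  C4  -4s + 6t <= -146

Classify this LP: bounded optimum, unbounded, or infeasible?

Feasible corners and z = 8s - 4t:
  (-884/27, -1447/27) → z = -428/9
  (-466/19, -773/19) → z = -636/19
  (23, -9) → z = 220
The feasible region has finitely many vertices and no improving ray; the maximum is 220 at (23, -9).

bounded optimum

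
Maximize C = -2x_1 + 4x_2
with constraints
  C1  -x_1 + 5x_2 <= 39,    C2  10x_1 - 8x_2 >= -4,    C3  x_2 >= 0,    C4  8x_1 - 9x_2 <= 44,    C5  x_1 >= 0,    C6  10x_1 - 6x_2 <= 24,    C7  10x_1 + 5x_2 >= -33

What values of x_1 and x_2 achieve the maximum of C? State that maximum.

x_1 = 146/21, x_2 = 193/21, maximum C = 160/7

Vertices and C = -2x_1 + 4x_2:
  (146/21, 193/21) → C = 160/7
  (177/22, 207/22) → C = 237/11
  (0, 1/2) → C = 2
  (0, 0) → C = 0
  (12/5, 0) → C = -24/5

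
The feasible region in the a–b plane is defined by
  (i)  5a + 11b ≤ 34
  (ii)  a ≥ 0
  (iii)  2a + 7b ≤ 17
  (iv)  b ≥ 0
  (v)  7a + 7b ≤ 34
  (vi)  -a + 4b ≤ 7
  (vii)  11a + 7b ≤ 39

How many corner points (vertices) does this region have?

Of the 21 pairwise boundary intersections, those satisfying every inequality are:
  (0, 0)
  (0, 7/4)
  (19/15, 31/15)
  (22/9, 109/63)
  (39/11, 0)

5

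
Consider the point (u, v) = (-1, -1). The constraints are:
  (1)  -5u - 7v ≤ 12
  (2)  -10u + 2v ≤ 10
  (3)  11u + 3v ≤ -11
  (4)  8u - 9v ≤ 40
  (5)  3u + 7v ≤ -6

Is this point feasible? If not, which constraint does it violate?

feasible

(1): 12 ≤ 12 ✓
(2): 8 ≤ 10 ✓
(3): -14 ≤ -11 ✓
(4): 1 ≤ 40 ✓
(5): -10 ≤ -6 ✓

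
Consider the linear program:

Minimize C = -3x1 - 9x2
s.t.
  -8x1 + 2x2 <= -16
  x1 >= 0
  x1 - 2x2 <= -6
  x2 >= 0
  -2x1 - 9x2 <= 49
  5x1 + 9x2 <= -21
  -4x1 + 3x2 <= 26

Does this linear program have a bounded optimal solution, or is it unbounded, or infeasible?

infeasible

The boundaries -8x1 + 2x2 = -16 and x1 - 2x2 = -6 meet at (22/7, 32/7), but that point violates 5x1 + 9x2 ≤ -21. Every candidate vertex is excluded by some other constraint, so the feasible region is empty.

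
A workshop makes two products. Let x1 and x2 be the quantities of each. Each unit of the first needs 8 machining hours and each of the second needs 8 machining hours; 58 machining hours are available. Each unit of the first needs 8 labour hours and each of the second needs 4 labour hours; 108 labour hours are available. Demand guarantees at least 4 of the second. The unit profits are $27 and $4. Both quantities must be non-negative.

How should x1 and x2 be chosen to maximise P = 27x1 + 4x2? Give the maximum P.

x1 = 13/4, x2 = 4, maximum P = 415/4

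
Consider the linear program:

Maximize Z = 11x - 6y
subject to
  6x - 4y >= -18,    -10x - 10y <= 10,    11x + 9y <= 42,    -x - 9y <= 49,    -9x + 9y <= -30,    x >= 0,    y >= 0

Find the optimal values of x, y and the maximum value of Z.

Feasible corners and Z = 11x - 6y:
  (18/5, 4/15) → Z = 38
  (42/11, 0) → Z = 42
  (10/3, 0) → Z = 110/3

At the optimal vertex, 11x + 9y = 42 and y = 0.
Solving simultaneously gives x = 42/11, y = 0.

x = 42/11, y = 0, maximum Z = 42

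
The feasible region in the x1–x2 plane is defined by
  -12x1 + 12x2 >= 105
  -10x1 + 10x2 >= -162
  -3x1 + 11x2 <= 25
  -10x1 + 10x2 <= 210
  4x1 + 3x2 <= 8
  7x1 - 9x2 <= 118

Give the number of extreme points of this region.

4

The feasible vertices (each the meet of two boundaries and inside every other half-plane) are:
  (-285/32, -5/32)
  (-787/8, -717/8)
  (-103/4, -19/4)
  (-307/2, -265/2)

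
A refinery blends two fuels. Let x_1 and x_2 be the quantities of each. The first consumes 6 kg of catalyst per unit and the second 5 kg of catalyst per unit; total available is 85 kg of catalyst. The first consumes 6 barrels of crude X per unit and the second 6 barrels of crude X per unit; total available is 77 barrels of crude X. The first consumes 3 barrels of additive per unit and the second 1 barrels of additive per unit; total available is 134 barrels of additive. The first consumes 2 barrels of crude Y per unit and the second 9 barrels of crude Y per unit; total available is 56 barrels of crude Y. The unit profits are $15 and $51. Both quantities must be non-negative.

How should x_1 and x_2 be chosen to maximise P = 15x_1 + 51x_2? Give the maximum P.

Extreme points and P = 15x_1 + 51x_2:
  (0, 0) → P = 0
  (0, 56/9) → P = 952/3
  (77/6, 0) → P = 385/2
  (17/2, 13/3) → P = 697/2

At the optimal vertex, 6x_1 + 6x_2 = 77 and 2x_1 + 9x_2 = 56.
Solving simultaneously gives x_1 = 17/2, x_2 = 13/3.

x_1 = 17/2, x_2 = 13/3, maximum P = 697/2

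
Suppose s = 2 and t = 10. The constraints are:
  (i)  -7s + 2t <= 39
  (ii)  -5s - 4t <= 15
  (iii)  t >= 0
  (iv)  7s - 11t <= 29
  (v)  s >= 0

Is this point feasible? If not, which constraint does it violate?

(i): 6 ≤ 39 ✓
(ii): -50 ≤ 15 ✓
(iii): 10 ≥ 0 ✓
(iv): -96 ≤ 29 ✓
(v): 2 ≥ 0 ✓

feasible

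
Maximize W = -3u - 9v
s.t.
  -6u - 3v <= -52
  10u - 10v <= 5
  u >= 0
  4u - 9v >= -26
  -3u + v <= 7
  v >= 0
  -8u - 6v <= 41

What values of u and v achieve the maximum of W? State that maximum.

The optimum lies where -6u - 3v = -52 and 10u - 10v = 5.
Solving simultaneously gives u = 107/18, v = 49/9.

u = 107/18, v = 49/9, maximum W = -401/6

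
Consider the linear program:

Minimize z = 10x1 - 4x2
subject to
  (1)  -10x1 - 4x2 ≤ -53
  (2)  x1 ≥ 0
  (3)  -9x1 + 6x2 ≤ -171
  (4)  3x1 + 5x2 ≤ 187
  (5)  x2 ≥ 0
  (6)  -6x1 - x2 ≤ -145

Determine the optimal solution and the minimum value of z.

At the optimal vertex, -9x1 + 6x2 = -171 and -6x1 - x2 = -145.
Solving simultaneously gives x1 = 347/15, x2 = 31/5.

x1 = 347/15, x2 = 31/5, minimum z = 3098/15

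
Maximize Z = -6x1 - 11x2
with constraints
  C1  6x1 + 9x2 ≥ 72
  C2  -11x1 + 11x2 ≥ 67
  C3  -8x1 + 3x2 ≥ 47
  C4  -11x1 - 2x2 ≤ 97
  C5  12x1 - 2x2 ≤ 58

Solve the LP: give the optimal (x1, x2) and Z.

Feasible corners and Z = -6x1 - 11x2:
  (-23/10, 143/15) → Z = -1366/15
  (-339/29, 458/29) → Z = -3004/29
  (67/5, 257/5) → Z = -3229/5
The feasible region is unbounded (it extends along (-2, 11), (1, 6)), but Z strictly decreases along every unbounded feasible direction, so there is no improving ray and the maximum is attained at a vertex.

x1 = -23/10, x2 = 143/15, maximum Z = -1366/15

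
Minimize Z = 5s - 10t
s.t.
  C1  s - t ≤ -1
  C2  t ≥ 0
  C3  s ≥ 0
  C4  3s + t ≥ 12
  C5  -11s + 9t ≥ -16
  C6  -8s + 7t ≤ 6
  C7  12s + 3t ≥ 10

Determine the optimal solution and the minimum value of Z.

s = 166/5, t = 194/5, minimum Z = -222

Extreme points and Z = 5s - 10t:
  (11/4, 15/4) → Z = -95/4
  (25/2, 27/2) → Z = -145/2
  (78/29, 114/29) → Z = -750/29
  (166/5, 194/5) → Z = -222

The binding constraints are -11s + 9t = -16 and -8s + 7t = 6.
Solving simultaneously gives s = 166/5, t = 194/5.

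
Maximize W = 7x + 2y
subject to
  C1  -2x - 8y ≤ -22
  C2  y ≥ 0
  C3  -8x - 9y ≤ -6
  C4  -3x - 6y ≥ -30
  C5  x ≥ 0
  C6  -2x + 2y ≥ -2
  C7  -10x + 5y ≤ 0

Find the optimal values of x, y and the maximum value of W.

x = 4, y = 3, maximum W = 34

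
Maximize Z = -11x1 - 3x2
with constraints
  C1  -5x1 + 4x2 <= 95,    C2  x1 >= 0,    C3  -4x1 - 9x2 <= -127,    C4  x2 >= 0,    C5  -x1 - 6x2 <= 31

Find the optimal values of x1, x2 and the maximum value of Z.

x1 = 0, x2 = 127/9, maximum Z = -127/3

Vertices and Z = -11x1 - 3x2:
  (0, 95/4) → Z = -285/4
  (0, 127/9) → Z = -127/3
  (127/4, 0) → Z = -1397/4
The feasible region is unbounded (it extends along (4, 5), (1, 0)), but Z strictly decreases along every unbounded feasible direction, so there is no improving ray and the maximum is attained at a vertex.

The optimum lies where x1 = 0 and -4x1 - 9x2 = -127.
Solving simultaneously gives x1 = 0, x2 = 127/9.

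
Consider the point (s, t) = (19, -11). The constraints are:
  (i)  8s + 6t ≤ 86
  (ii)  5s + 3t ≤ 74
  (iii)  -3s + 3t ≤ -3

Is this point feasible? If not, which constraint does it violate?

feasible

(i): 86 ≤ 86 ✓
(ii): 62 ≤ 74 ✓
(iii): -90 ≤ -3 ✓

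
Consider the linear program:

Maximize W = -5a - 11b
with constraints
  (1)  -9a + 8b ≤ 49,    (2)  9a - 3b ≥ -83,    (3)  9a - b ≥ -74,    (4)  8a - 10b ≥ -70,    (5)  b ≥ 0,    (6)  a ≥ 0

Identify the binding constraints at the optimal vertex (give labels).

Corner points and W = -5a - 11b:
  (35/13, 119/13) → W = -1484/13
  (0, 49/8) → W = -539/8
  (0, 0) → W = 0
The feasible region is unbounded (it extends along (5, 4), (1, 0)), but W strictly decreases along every unbounded feasible direction, so there is no improving ray and the maximum is attained at a vertex.

The maximum is at (0, 0). Substituting into each constraint, equality holds for (5) and (6); the remaining constraints have slack.

(5) and (6)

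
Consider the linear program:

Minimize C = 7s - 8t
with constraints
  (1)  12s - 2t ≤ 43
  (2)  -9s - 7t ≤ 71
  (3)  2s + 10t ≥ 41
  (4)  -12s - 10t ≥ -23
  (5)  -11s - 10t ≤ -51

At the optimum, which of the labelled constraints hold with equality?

(2) and (4)

Extreme points and C = 7s - 8t:
  (-871/6, 353/2) → C = -14569/6
  (-1067/13, 1240/13) → C = -17389/13
  (-28, 359/10) → C = -2416/5

The minimum is at (-871/6, 353/2). Substituting into each constraint, equality holds for (2) and (4); the remaining constraints have slack.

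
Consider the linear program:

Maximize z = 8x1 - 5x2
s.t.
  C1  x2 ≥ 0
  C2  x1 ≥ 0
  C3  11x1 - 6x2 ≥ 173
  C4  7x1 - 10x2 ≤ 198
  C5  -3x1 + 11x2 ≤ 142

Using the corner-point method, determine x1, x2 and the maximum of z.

x1 = 3598/47, x2 = 1588/47, maximum z = 20844/47

Feasible corners and z = 8x1 - 5x2:
  (173/11, 0) → z = 1384/11
  (198/7, 0) → z = 1584/7
  (2755/103, 2081/103) → z = 11635/103
  (3598/47, 1588/47) → z = 20844/47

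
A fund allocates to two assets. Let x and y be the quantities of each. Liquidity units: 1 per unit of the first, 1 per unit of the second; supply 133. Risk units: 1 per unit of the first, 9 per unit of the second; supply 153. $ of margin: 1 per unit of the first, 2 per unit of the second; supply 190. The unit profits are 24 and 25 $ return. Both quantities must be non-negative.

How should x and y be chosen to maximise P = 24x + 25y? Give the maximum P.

x = 261/2, y = 5/2, maximum P = 6389/2

Corner points and P = 24x + 25y:
  (0, 0) → P = 0
  (0, 17) → P = 425
  (133, 0) → P = 3192
  (261/2, 5/2) → P = 6389/2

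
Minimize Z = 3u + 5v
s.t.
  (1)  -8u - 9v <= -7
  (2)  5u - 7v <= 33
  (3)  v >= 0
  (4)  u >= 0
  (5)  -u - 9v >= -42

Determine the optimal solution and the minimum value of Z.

u = 7/8, v = 0, minimum Z = 21/8

Feasible corners and Z = 3u + 5v:
  (7/8, 0) → Z = 21/8
  (0, 7/9) → Z = 35/9
  (33/5, 0) → Z = 99/5
  (591/52, 177/52) → Z = 1329/26
  (0, 14/3) → Z = 70/3

The binding constraints are -8u - 9v = -7 and v = 0.
Solving simultaneously gives u = 7/8, v = 0.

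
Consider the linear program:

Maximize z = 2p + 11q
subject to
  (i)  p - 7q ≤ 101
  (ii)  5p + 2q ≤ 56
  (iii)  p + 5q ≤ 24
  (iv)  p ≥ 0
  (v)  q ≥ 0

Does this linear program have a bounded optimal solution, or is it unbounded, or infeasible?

Feasible corners and z = 2p + 11q:
  (232/23, 64/23) → z = 1168/23
  (56/5, 0) → z = 112/5
  (0, 24/5) → z = 264/5
  (0, 0) → z = 0
The feasible region has finitely many vertices and no improving ray; the maximum is 264/5 at (0, 24/5).

bounded optimum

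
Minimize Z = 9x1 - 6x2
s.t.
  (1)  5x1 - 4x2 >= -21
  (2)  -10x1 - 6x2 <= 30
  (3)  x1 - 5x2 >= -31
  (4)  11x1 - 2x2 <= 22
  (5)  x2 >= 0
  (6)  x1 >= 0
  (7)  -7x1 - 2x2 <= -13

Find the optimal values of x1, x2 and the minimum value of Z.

Feasible corners and Z = 9x1 - 6x2:
  (19/21, 134/21) → Z = -211/7
  (5/19, 106/19) → Z = -591/19
  (172/53, 363/53) → Z = -630/53
  (2, 0) → Z = 18
  (13/7, 0) → Z = 117/7

The binding constraints are 5x1 - 4x2 = -21 and -7x1 - 2x2 = -13.
Solving simultaneously gives x1 = 5/19, x2 = 106/19.

x1 = 5/19, x2 = 106/19, minimum Z = -591/19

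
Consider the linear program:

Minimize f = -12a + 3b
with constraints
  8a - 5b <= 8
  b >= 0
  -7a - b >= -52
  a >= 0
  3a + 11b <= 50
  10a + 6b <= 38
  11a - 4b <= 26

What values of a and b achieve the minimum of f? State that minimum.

a = 17/7, b = 16/7, minimum f = -156/7

Extreme points and f = -12a + 3b:
  (1, 0) → f = -12
  (17/7, 16/7) → f = -156/7
  (0, 0) → f = 0
  (0, 50/11) → f = 150/11
  (59/46, 193/46) → f = -129/46

The optimum lies where 8a - 5b = 8 and 10a + 6b = 38.
Solving simultaneously gives a = 17/7, b = 16/7.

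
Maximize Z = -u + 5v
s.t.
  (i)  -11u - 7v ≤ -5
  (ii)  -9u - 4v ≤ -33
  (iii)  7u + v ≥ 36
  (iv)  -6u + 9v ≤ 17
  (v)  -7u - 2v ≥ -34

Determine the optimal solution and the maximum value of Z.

Extreme points and Z = -u + 5v:
  (111/19, -93/19) → Z = -576/19
  (7, -15/2) → Z = -89/2
  (38/7, -2) → Z = -108/7

u = 38/7, v = -2, maximum Z = -108/7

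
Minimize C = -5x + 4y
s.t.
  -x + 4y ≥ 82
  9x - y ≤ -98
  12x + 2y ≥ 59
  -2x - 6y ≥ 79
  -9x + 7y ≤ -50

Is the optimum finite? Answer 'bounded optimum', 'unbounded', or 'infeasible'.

The boundaries -2x - 6y = 79 and -9x + 7y = -50 meet at (-253/68, -811/68), but that point violates -x + 4y ≥ 82. Every candidate vertex is excluded by some other constraint, so the feasible region is empty.

infeasible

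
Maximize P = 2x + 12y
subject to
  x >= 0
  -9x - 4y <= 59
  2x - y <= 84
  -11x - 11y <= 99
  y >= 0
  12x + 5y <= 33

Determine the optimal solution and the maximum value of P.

x = 0, y = 33/5, maximum P = 396/5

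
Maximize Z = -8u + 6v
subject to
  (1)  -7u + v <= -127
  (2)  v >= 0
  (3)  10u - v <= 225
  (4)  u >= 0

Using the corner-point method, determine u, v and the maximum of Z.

u = 98/3, v = 305/3, maximum Z = 1046/3

Extreme points and Z = -8u + 6v:
  (127/7, 0) → Z = -1016/7
  (98/3, 305/3) → Z = 1046/3
  (45/2, 0) → Z = -180

The optimum lies where -7u + v = -127 and 10u - v = 225.
Solving simultaneously gives u = 98/3, v = 305/3.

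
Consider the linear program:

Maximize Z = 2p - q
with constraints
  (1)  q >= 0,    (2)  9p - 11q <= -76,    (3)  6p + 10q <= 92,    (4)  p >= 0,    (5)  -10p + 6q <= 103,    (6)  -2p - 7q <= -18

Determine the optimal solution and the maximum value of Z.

p = 21/13, q = 107/13, maximum Z = -5

Feasible corners and Z = 2p - q:
  (21/13, 107/13) → Z = -5
  (0, 76/11) → Z = -76/11
  (0, 46/5) → Z = -46/5

The optimum lies where 9p - 11q = -76 and 6p + 10q = 92.
Solving simultaneously gives p = 21/13, q = 107/13.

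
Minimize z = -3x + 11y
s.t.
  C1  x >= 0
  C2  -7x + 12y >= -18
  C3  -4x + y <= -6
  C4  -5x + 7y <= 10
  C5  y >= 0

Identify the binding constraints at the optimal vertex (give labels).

C2 and C5

Corner points and z = -3x + 11y:
  (18/7, 0) → z = -54/7
  (52/23, 70/23) → z = 614/23
  (3/2, 0) → z = -9/2
The feasible region is unbounded (it extends along (12, 7), (7, 5)), but z strictly increases along every unbounded feasible direction, so there is no improving ray and the minimum is attained at a vertex.

The minimum is at (18/7, 0). Substituting into each constraint, equality holds for C2 and C5; the remaining constraints have slack.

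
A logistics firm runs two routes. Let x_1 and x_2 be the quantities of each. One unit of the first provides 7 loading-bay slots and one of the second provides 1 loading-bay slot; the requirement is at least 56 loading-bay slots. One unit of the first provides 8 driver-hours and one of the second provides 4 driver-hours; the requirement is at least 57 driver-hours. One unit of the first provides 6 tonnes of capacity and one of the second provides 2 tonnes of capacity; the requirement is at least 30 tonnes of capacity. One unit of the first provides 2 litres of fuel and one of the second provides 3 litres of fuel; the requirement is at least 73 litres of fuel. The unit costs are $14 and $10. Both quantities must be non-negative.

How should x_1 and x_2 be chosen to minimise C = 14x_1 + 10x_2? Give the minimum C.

x_1 = 5, x_2 = 21, minimum C = 280

Corner points and C = 14x_1 + 10x_2:
  (0, 56) → C = 560
  (73/2, 0) → C = 511
  (5, 21) → C = 280
The feasible region is unbounded (it extends along (0, 1), (1, 0)), but C strictly increases along every unbounded feasible direction, so there is no improving ray and the minimum is attained at a vertex.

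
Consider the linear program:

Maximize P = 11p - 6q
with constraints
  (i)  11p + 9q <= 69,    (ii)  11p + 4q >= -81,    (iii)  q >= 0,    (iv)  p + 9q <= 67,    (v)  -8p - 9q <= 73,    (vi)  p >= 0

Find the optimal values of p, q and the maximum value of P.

Feasible corners and P = 11p - 6q:
  (69/11, 0) → P = 69
  (1/5, 334/45) → P = -127/3
  (0, 0) → P = 0
  (0, 67/9) → P = -134/3

The binding constraints are 11p + 9q = 69 and q = 0.
Solving simultaneously gives p = 69/11, q = 0.

p = 69/11, q = 0, maximum P = 69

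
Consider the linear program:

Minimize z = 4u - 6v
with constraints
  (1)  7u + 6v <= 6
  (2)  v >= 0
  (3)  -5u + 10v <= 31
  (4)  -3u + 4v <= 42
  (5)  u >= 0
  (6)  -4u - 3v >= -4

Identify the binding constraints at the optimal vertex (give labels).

Extreme points and z = 4u - 6v:
  (6/7, 0) → z = 24/7
  (0, 1) → z = -6
  (0, 0) → z = 0

The minimum is at (0, 1). Substituting into each constraint, equality holds for (1) and (5); the remaining constraints have slack.

(1) and (5)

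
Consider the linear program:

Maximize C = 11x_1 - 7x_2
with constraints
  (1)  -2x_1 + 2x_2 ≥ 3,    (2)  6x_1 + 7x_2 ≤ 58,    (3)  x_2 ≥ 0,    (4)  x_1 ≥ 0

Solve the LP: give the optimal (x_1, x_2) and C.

Corner points and C = 11x_1 - 7x_2:
  (95/26, 67/13) → C = 107/26
  (0, 3/2) → C = -21/2
  (0, 58/7) → C = -58

x_1 = 95/26, x_2 = 67/13, maximum C = 107/26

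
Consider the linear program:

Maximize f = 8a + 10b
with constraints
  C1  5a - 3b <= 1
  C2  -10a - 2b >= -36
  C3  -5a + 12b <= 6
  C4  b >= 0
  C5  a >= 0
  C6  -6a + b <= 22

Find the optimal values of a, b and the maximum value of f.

Feasible corners and f = 8a + 10b:
  (2/3, 7/9) → f = 118/9
  (1/5, 0) → f = 8/5
  (0, 1/2) → f = 5
  (0, 0) → f = 0

a = 2/3, b = 7/9, maximum f = 118/9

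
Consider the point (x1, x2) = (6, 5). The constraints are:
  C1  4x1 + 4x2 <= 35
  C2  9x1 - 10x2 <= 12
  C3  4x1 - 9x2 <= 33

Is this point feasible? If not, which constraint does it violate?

Constraint C1: 4x1 + 4x2 = 44, which is not ≤ 35. All other constraints are satisfied.

not feasible — violates C1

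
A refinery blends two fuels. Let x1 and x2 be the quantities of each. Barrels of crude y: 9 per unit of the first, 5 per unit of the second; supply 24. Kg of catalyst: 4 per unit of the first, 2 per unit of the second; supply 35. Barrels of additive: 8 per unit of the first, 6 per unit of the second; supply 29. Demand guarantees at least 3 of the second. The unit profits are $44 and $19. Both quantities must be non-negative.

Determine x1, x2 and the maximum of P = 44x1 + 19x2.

Extreme points and P = 44x1 + 19x2:
  (0, 24/5) → P = 456/5
  (0, 3) → P = 57
  (1, 3) → P = 101

The optimum lies where 9x1 + 5x2 = 24 and x2 = 3.
Solving simultaneously gives x1 = 1, x2 = 3.

x1 = 1, x2 = 3, maximum P = 101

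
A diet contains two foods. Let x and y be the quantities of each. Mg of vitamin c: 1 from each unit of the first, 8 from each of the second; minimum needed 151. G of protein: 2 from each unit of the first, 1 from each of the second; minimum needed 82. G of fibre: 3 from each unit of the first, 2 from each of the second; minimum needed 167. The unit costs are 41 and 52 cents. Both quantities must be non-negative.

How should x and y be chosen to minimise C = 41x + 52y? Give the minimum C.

x = 47, y = 13, minimum C = 2603

The feasible region is unbounded (it extends along (0, 1), (1, 0)), but C strictly increases along every unbounded feasible direction, so there is no improving ray and the minimum is attained at a vertex.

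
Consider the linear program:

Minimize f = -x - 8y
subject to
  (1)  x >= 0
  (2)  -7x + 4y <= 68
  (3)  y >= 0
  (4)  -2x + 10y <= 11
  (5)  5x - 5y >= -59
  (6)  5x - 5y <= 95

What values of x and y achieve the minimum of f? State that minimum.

Vertices and f = -x - 8y:
  (0, 0) → f = 0
  (0, 11/10) → f = -44/5
  (19, 0) → f = -19
  (201/8, 49/8) → f = -593/8

The optimum lies where -2x + 10y = 11 and 5x - 5y = 95.
Solving simultaneously gives x = 201/8, y = 49/8.

x = 201/8, y = 49/8, minimum f = -593/8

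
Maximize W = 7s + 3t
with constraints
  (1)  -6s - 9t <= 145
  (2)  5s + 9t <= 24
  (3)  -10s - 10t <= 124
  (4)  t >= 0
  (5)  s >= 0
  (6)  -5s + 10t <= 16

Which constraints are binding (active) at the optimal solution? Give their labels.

(2) and (4)

Extreme points and W = 7s + 3t:
  (24/5, 0) → W = 168/5
  (96/95, 40/19) → W = 1272/95
  (0, 0) → W = 0
  (0, 8/5) → W = 24/5

The maximum is at (24/5, 0). Substituting into each constraint, equality holds for (2) and (4); the remaining constraints have slack.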